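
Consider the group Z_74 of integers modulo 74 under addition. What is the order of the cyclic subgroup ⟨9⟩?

74

In Z_74, the order of an element a is n/gcd(a, n).
gcd(9, 74) = 1, so |⟨9⟩| = 74/1 = 74.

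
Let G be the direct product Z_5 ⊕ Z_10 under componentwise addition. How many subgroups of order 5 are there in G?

|G| = 50 and 5 | 50, so subgroups of order 5 are possible by Lagrange.
The subgroups of order 5 are: {(0,0), (0,2), (0,4), (0,6), (0,8)}; {(0,0), (1,0), (2,0), (3,0), (4,0)}; {(0,0), (1,2), (2,4), (3,6), (4,8)}; {(0,0), (1,4), (2,8), (3,2), (4,6)}; … (6 in all).
So G has 6 subgroups of order 5.

6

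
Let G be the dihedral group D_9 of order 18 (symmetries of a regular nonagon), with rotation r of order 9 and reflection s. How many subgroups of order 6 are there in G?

3

|G| = 18 and 6 | 18, so subgroups of order 6 are possible by Lagrange.
The subgroups of order 6 are: {e, r^3, r^6, r^2s, r^5s, r^8s}; {e, r^3, r^6, s, r^3s, r^6s}; {e, r^3, r^6, rs, r^4s, r^7s}.
So G has 3 subgroups of order 6.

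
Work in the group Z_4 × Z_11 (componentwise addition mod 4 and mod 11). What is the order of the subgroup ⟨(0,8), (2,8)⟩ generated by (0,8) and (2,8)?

22

|⟨(0,8)⟩| = 11 and |⟨(2,8)⟩| = 22, so |H| is a multiple of lcm(11, 22) = 22 and divides |G| = 44.
Closing under the operation: H = {(0,0), (0,1), (0,2), (0,3), (0,4), (0,5), (0,6), (0,7), (0,8), (0,9), (0,10), (2,0), (2,1), (2,2), (2,3), (2,4), (2,5), (2,6), (2,7), (2,8), (2,9), (2,10)}, so |H| = 22.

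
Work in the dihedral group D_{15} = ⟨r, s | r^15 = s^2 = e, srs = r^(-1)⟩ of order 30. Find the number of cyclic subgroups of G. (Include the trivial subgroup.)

Each element a generates a cyclic subgroup ⟨a⟩; distinct elements may generate the same one (a cyclic group of order d has φ(d) generators).
Cyclic subgroups by order — order 1: 1; order 2: 15; order 3: 1; order 5: 1; order 15: 1.
Total: 19.

19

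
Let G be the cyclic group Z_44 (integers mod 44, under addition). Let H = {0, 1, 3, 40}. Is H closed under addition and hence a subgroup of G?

No

40 ∈ H but its inverse 4 ∉ H, so H is not a subgroup.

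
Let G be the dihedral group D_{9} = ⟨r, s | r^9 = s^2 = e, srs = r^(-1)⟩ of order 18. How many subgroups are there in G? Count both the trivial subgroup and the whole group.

16

|G| = 18, so by Lagrange every subgroup order divides 18. Divisors: 1, 2, 3, 6, 9, 18.
Subgroups by order — order 1: 1; order 2: 9; order 3: 1; order 6: 3; order 9: 1; order 18: 1.
Total: 1 + 9 + 1 + 3 + 1 + 1 = 16.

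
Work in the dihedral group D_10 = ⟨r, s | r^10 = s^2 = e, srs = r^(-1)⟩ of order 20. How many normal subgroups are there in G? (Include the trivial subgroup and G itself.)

7

G has 22 subgroups. Checking conjugation-invariance by order — order 1: 1/1 normal; order 2: 1/11 normal; order 4: 0/5 normal; order 5: 1/1 normal; order 10: 3/3 normal; order 20: 1/1 normal.
Total normal subgroups: 7.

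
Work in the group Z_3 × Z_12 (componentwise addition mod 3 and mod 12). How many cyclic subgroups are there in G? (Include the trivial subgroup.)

15

A cyclic subgroup of order d is generated by each of its φ(d) elements of order d, so the cyclic subgroups of order d number (#elements of order d)/φ(d).
Cyclic subgroups by order — order 1: 1; order 2: 1; order 3: 4; order 4: 1; order 6: 4; order 12: 4.
Total: 15.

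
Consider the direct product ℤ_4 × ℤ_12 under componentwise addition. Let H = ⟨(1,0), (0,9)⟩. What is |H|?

|⟨(1,0)⟩| = 4 and |⟨(0,9)⟩| = 4, so |H| is a multiple of lcm(4, 4) = 4 and divides |G| = 48.
Closing under the operation: H = {(0,0), (0,3), (0,6), (0,9), (1,0), (1,3), (1,6), (1,9), (2,0), (2,3), (2,6), (2,9), (3,0), (3,3), (3,6), (3,9)}, so |H| = 16.

16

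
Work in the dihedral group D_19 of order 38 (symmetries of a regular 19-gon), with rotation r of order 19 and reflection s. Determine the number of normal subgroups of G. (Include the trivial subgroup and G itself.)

G has 22 subgroups. Checking conjugation-invariance by order — order 1: 1/1 normal; order 2: 0/19 normal; order 19: 1/1 normal; order 38: 1/1 normal.
Total normal subgroups: 3.

3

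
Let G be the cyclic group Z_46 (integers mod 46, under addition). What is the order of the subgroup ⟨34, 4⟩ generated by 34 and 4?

|⟨34⟩| = 23 and |⟨4⟩| = 23, so |H| is a multiple of lcm(23, 23) = 23 and divides |G| = 46.
Closing under the operation: H = {0, 2, 4, 6, 8, 10, 12, 14, 16, 18, 20, 22, 24, 26, 28, 30, 32, 34, 36, 38, 40, 42, 44}, so |H| = 23.

23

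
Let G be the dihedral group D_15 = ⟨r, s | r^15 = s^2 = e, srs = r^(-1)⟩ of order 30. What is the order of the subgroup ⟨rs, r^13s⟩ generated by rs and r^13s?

|⟨rs⟩| = 2 and |⟨r^13s⟩| = 2, so |H| is a multiple of lcm(2, 2) = 2 and divides |G| = 30.
Closing under the operation: H = {e, r^3, r^6, r^9, r^12, rs, r^4s, r^7s, r^10s, r^13s}, so |H| = 10.

10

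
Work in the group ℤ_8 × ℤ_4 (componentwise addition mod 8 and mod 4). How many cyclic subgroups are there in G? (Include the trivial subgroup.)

14

A cyclic subgroup of order d is generated by each of its φ(d) elements of order d, so the cyclic subgroups of order d number (#elements of order d)/φ(d).
Cyclic subgroups by order — order 1: 1; order 2: 3; order 4: 6; order 8: 4.
Total: 14.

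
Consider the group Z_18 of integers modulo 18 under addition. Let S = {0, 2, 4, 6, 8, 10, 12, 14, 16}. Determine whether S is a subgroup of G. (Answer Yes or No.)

|S| = 9 divides |G| = 18, consistent with Lagrange.
S contains the identity, every element's inverse is in S, and S is closed under +: it is a subgroup.
In fact S = ⟨2⟩.

Yes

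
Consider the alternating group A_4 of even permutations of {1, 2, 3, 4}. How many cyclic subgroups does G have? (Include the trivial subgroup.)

Each element a generates a cyclic subgroup ⟨a⟩; distinct elements may generate the same one (a cyclic group of order d has φ(d) generators).
Cyclic subgroups by order — order 1: 1; order 2: 3; order 3: 4.
Total: 8.

8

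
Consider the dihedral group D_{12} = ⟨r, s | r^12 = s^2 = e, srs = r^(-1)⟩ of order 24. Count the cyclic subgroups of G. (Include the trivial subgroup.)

18

A cyclic subgroup of order d is generated by each of its φ(d) elements of order d, so the cyclic subgroups of order d number (#elements of order d)/φ(d).
Cyclic subgroups by order — order 1: 1; order 2: 13; order 3: 1; order 4: 1; order 6: 1; order 12: 1.
Total: 18.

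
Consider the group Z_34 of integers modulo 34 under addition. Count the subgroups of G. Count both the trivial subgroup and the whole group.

A cyclic group of order 34 has exactly one subgroup for each divisor of 34.
Divisors of 34: 1, 2, 17, 34.
So Z_34 has 4 subgroups.

4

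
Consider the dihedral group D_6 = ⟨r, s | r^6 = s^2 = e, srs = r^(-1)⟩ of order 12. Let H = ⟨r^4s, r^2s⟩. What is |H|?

6

|⟨r^4s⟩| = 2 and |⟨r^2s⟩| = 2, so |H| is a multiple of lcm(2, 2) = 2 and divides |G| = 12.
Closing under the operation: H = {e, r^2, r^4, s, r^2s, r^4s}, so |H| = 6.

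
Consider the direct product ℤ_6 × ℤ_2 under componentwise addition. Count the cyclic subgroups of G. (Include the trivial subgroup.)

8

Each element a generates a cyclic subgroup ⟨a⟩; distinct elements may generate the same one (a cyclic group of order d has φ(d) generators).
Cyclic subgroups by order — order 1: 1; order 2: 3; order 3: 1; order 6: 3.
Total: 8.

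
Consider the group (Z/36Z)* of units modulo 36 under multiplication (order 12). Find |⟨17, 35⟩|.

|⟨17⟩| = 2 and |⟨35⟩| = 2, so |H| is a multiple of lcm(2, 2) = 2 and divides |G| = 12.
Closing under the operation: H = {1, 17, 19, 35}, so |H| = 4.

4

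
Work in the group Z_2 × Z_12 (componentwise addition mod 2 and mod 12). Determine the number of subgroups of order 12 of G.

3

|G| = 24 and 12 | 24, so subgroups of order 12 are possible by Lagrange.
The subgroups of order 12 are: {(0,0), (0,1), (0,2), (0,3), (0,4), (0,5), (0,6), (0,7), (0,8), (0,9), (0,10), (0,11)}; {(0,0), (0,2), (0,4), (0,6), (0,8), (0,10), (1,0), (1,2), (1,4), (1,6), (1,8), (1,10)}; {(0,0), (0,2), (0,4), (0,6), (0,8), (0,10), (1,1), (1,3), (1,5), (1,7), (1,9), (1,11)}.
So G has 3 subgroups of order 12.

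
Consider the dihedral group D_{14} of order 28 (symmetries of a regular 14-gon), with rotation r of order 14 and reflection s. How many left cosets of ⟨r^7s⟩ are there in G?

14

|⟨r^7s⟩| = 2 and |G| = 28.
By Lagrange, [G : H] = |G|/|H| = 28/2 = 14.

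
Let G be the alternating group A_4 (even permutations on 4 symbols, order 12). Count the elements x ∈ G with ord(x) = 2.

3

The elements of order 2 are: (1 2)(3 4), (1 3)(2 4), (1 4)(2 3).
That's 3.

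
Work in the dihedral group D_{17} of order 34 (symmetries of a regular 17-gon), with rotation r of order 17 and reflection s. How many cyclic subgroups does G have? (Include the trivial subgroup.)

19

Each element a generates a cyclic subgroup ⟨a⟩; distinct elements may generate the same one (a cyclic group of order d has φ(d) generators).
Cyclic subgroups by order — order 1: 1; order 2: 17; order 17: 1.
Total: 19.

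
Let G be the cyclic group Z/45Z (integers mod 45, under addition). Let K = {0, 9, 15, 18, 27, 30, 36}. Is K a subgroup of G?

|K| = 7 does not divide |G| = 45, so by Lagrange K is not a subgroup.

No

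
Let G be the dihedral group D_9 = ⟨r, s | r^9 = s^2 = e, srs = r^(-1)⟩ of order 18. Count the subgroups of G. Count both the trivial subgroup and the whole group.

16

|G| = 18, so by Lagrange every subgroup order divides 18. Divisors: 1, 2, 3, 6, 9, 18.
Subgroups by order — order 1: 1; order 2: 9; order 3: 1; order 6: 3; order 9: 1; order 18: 1.
Total: 1 + 9 + 1 + 3 + 1 + 1 = 16.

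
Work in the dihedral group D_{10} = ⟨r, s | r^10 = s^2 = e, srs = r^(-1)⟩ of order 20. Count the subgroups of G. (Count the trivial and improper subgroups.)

22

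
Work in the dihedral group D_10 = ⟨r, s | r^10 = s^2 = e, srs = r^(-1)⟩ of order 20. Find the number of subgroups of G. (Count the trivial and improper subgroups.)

22

|G| = 20, so by Lagrange every subgroup order divides 20. Divisors: 1, 2, 4, 5, 10, 20.
Subgroups by order — order 1: 1; order 2: 11; order 4: 5; order 5: 1; order 10: 3; order 20: 1.
Total: 1 + 11 + 5 + 1 + 3 + 1 = 22.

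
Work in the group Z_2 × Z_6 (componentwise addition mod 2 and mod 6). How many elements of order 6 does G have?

6

An element (a,b) has order lcm(ord(a), ord(b)); count pairs with lcm equal to 6.
Enumerating gives 6 such elements.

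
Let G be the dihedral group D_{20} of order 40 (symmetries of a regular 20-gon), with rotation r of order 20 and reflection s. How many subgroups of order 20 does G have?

3

|G| = 40 and 20 | 40, so subgroups of order 20 are possible by Lagrange.
The subgroups of order 20 are: {e, r, r^2, r^3, r^4, r^5, r^6, r^7, r^8, r^9, r^10, r^11, r^12, r^13, r^14, r^15, r^16, r^17, r^18, r^19}; {e, r^2, r^4, r^6, r^8, r^10, r^12, r^14, r^16, r^18, s, r^2s, r^4s, r^6s, r^8s, r^10s, r^12s, r^14s, r^16s, r^18s}; {e, r^2, r^4, r^6, r^8, r^10, r^12, r^14, r^16, r^18, rs, r^3s, r^5s, r^7s, r^9s, r^11s, r^13s, r^15s, r^17s, r^19s}.
So G has 3 subgroups of order 20.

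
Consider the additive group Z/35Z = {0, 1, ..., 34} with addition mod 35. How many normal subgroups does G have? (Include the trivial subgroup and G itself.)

4

G is abelian, so every subgroup is normal.
G has 4 subgroups in total, hence 4 normal subgroups.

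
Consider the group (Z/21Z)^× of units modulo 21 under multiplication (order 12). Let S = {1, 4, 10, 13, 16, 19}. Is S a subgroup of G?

|S| = 6 divides |G| = 12, consistent with Lagrange.
S contains the identity, every element's inverse is in S, and S is closed under ·: it is a subgroup.
In fact S = ⟨19⟩.

Yes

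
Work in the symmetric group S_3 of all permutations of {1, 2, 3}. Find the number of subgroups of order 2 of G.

|G| = 6 and 2 | 6, so subgroups of order 2 are possible by Lagrange.
The subgroups of order 2 are: {e, (1 2)}; {e, (1 3)}; {e, (2 3)}.
So G has 3 subgroups of order 2.

3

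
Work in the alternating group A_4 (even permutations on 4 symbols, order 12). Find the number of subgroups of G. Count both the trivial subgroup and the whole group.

10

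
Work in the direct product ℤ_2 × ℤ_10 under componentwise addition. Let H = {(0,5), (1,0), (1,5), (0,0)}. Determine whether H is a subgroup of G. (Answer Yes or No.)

|H| = 4 divides |G| = 20, consistent with Lagrange.
H contains the identity, every element's inverse is in H, and H is closed under +: it is a subgroup.

Yes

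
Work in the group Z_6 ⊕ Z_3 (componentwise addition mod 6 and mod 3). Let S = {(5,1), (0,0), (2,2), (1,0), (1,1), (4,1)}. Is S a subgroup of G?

No

(1,0) ∈ S but its inverse (5,0) ∉ S, so S is not a subgroup.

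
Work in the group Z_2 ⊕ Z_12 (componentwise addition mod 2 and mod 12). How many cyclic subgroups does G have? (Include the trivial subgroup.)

12

Group the elements of G by the cyclic subgroup they generate; each cyclic subgroup of order d accounts for φ(d) elements.
Cyclic subgroups by order — order 1: 1; order 2: 3; order 3: 1; order 4: 2; order 6: 3; order 12: 2.
Total: 12.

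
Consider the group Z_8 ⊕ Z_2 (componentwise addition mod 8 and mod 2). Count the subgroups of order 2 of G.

3

|G| = 16 and 2 | 16, so subgroups of order 2 are possible by Lagrange.
The subgroups of order 2 are: {(0,0), (0,1)}; {(0,0), (4,0)}; {(0,0), (4,1)}.
So G has 3 subgroups of order 2.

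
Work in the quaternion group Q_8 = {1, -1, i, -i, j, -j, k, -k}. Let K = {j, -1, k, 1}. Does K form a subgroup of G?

No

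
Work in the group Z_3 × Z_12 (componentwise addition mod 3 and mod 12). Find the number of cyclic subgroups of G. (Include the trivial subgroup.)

Group the elements of G by the cyclic subgroup they generate; each cyclic subgroup of order d accounts for φ(d) elements.
Cyclic subgroups by order — order 1: 1; order 2: 1; order 3: 4; order 4: 1; order 6: 4; order 12: 4.
Total: 15.

15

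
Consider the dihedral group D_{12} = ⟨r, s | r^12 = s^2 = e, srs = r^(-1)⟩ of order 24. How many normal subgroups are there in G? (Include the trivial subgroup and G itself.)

G has 34 subgroups. Checking conjugation-invariance by order — order 1: 1/1 normal; order 2: 1/13 normal; order 3: 1/1 normal; order 4: 1/7 normal; order 6: 1/5 normal; order 8: 0/3 normal; order 12: 3/3 normal; order 24: 1/1 normal.
Total normal subgroups: 9.

9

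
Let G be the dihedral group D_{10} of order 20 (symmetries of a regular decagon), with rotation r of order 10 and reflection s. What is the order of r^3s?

2

Computing powers of r^3s: the smallest k with (r^3s)^k = e is k = 2.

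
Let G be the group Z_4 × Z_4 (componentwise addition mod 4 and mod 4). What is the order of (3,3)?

4

The order of (3,3) in Z_4 × Z_4 is lcm(ord(3) in Z_4, ord(3) in Z_4).
ord(3) = 4 and ord(3) = 4, so |⟨(3,3)⟩| = lcm(4, 4) = 4.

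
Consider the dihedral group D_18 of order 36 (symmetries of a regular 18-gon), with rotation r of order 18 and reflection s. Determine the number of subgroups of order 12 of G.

3

|G| = 36 and 12 | 36, so subgroups of order 12 are possible by Lagrange.
The subgroups of order 12 are: {e, r^3, r^6, r^9, r^12, r^15, rs, r^4s, r^7s, r^10s, r^13s, r^16s}; {e, r^3, r^6, r^9, r^12, r^15, r^2s, r^5s, r^8s, r^11s, r^14s, r^17s}; {e, r^3, r^6, r^9, r^12, r^15, s, r^3s, r^6s, r^9s, r^12s, r^15s}.
So G has 3 subgroups of order 12.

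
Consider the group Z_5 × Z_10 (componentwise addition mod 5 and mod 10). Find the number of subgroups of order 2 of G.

|G| = 50 and 2 | 50, so subgroups of order 2 are possible by Lagrange.
The subgroups of order 2 are: {(0,0), (0,5)}.
So G has 1 subgroup of order 2.

1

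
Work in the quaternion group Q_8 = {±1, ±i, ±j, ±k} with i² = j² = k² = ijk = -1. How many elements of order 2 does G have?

1

The elements of order 2 are: -1.
That's 1.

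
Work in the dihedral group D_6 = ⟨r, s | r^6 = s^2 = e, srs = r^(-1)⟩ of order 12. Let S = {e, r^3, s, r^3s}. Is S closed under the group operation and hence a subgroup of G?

|S| = 4 divides |G| = 12, consistent with Lagrange.
S contains the identity, every element's inverse is in S, and S is closed under ·: it is a subgroup.

Yes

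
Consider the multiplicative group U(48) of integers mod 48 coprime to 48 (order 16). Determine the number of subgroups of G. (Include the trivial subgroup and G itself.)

|G| = 16, so by Lagrange every subgroup order divides 16. Divisors: 1, 2, 4, 8, 16.
Subgroups by order — order 1: 1; order 2: 7; order 4: 11; order 8: 7; order 16: 1.
Total: 1 + 7 + 11 + 7 + 1 = 27.

27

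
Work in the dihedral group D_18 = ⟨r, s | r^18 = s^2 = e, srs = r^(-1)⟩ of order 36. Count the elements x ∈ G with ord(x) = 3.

2

The elements of order 3 are: r^6, r^12.
That's 2.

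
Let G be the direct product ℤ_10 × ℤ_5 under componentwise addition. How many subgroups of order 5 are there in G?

|G| = 50 and 5 | 50, so subgroups of order 5 are possible by Lagrange.
The subgroups of order 5 are: {(0,0), (0,1), (0,2), (0,3), (0,4)}; {(0,0), (2,0), (4,0), (6,0), (8,0)}; {(0,0), (2,1), (4,2), (6,3), (8,4)}; {(0,0), (2,2), (4,4), (6,1), (8,3)}; … (6 in all).
So G has 6 subgroups of order 5.

6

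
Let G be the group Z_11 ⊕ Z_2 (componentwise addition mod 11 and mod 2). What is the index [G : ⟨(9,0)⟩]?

2

|⟨(9,0)⟩| = 11 and |G| = 22.
By Lagrange, [G : H] = |G|/|H| = 22/11 = 2.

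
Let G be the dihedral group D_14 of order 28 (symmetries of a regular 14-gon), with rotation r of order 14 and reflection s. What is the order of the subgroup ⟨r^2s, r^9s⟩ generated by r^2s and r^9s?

|⟨r^2s⟩| = 2 and |⟨r^9s⟩| = 2, so |H| is a multiple of lcm(2, 2) = 2 and divides |G| = 28.
Closing under the operation: H = {e, r^7, r^2s, r^9s}, so |H| = 4.

4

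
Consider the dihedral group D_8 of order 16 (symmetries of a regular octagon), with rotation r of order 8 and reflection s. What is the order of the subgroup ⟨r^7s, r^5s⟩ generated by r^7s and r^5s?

|⟨r^7s⟩| = 2 and |⟨r^5s⟩| = 2, so |H| is a multiple of lcm(2, 2) = 2 and divides |G| = 16.
Closing under the operation: H = {e, r^2, r^4, r^6, rs, r^3s, r^5s, r^7s}, so |H| = 8.

8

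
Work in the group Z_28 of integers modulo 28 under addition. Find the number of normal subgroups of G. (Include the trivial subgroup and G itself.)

6

G is abelian, so every subgroup is normal.
G has 6 subgroups in total, hence 6 normal subgroups.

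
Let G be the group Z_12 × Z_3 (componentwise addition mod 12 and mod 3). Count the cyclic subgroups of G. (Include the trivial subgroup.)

15

A cyclic subgroup of order d is generated by each of its φ(d) elements of order d, so the cyclic subgroups of order d number (#elements of order d)/φ(d).
Cyclic subgroups by order — order 1: 1; order 2: 1; order 3: 4; order 4: 1; order 6: 4; order 12: 4.
Total: 15.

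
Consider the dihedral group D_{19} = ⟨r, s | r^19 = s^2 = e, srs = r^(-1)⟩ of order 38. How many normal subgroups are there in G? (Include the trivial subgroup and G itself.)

3

G has 22 subgroups. Checking conjugation-invariance by order — order 1: 1/1 normal; order 2: 0/19 normal; order 19: 1/1 normal; order 38: 1/1 normal.
Total normal subgroups: 3.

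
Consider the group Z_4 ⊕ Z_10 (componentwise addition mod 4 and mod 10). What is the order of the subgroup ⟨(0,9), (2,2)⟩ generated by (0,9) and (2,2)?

20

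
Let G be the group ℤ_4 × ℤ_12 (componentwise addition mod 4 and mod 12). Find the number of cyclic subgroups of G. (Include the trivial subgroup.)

20

A cyclic subgroup of order d is generated by each of its φ(d) elements of order d, so the cyclic subgroups of order d number (#elements of order d)/φ(d).
Cyclic subgroups by order — order 1: 1; order 2: 3; order 3: 1; order 4: 6; order 6: 3; order 12: 6.
Total: 20.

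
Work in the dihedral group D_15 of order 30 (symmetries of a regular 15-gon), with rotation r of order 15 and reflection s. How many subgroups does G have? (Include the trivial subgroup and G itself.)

|G| = 30, so by Lagrange every subgroup order divides 30. Divisors: 1, 2, 3, 5, 6, 10, 15, 30.
Subgroups by order — order 1: 1; order 2: 15; order 3: 1; order 5: 1; order 6: 5; order 10: 3; order 15: 1; order 30: 1.
Total: 1 + 15 + 1 + 1 + 5 + 3 + 1 + 1 = 28.

28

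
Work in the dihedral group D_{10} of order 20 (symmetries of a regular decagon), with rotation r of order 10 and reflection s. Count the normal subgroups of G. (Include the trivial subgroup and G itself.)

7

G has 22 subgroups. Checking conjugation-invariance by order — order 1: 1/1 normal; order 2: 1/11 normal; order 4: 0/5 normal; order 5: 1/1 normal; order 10: 3/3 normal; order 20: 1/1 normal.
Total normal subgroups: 7.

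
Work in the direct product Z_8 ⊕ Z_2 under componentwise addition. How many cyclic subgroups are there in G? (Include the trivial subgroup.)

Group the elements of G by the cyclic subgroup they generate; each cyclic subgroup of order d accounts for φ(d) elements.
Cyclic subgroups by order — order 1: 1; order 2: 3; order 4: 2; order 8: 2.
Total: 8.

8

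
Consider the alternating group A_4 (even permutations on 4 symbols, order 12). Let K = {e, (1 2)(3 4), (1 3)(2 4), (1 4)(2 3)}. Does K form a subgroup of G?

Yes

|K| = 4 divides |G| = 12, consistent with Lagrange.
K contains the identity, every element's inverse is in K, and K is closed under ∘: it is a subgroup.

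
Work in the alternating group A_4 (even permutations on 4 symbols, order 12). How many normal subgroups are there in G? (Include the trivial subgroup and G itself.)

G has 10 subgroups. Checking conjugation-invariance by order — order 1: 1/1 normal; order 2: 0/3 normal; order 3: 0/4 normal; order 4: 1/1 normal; order 12: 1/1 normal.
Total normal subgroups: 3.

3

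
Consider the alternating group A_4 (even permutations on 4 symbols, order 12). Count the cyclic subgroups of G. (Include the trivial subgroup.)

8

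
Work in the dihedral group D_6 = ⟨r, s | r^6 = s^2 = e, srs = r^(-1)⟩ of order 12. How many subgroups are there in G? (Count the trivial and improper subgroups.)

|G| = 12, so by Lagrange every subgroup order divides 12. Divisors: 1, 2, 3, 4, 6, 12.
Subgroups by order — order 1: 1; order 2: 7; order 3: 1; order 4: 3; order 6: 3; order 12: 1.
Total: 1 + 7 + 1 + 3 + 3 + 1 = 16.

16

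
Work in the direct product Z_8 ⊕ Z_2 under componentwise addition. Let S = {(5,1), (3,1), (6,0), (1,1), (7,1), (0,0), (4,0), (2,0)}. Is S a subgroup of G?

|S| = 8 divides |G| = 16, consistent with Lagrange.
S contains the identity, every element's inverse is in S, and S is closed under +: it is a subgroup.
In fact S = ⟨(7,1)⟩.

Yes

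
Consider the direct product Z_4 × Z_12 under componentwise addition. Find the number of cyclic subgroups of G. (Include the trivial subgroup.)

20

A cyclic subgroup of order d is generated by each of its φ(d) elements of order d, so the cyclic subgroups of order d number (#elements of order d)/φ(d).
Cyclic subgroups by order — order 1: 1; order 2: 3; order 3: 1; order 4: 6; order 6: 3; order 12: 6.
Total: 20.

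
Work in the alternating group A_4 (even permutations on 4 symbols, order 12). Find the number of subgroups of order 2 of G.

3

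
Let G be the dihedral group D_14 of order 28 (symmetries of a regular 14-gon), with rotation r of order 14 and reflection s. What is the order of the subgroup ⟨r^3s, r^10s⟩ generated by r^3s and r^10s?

|⟨r^3s⟩| = 2 and |⟨r^10s⟩| = 2, so |H| is a multiple of lcm(2, 2) = 2 and divides |G| = 28.
Closing under the operation: H = {e, r^7, r^3s, r^10s}, so |H| = 4.

4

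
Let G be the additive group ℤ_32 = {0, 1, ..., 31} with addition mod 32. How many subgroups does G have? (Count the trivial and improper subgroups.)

A cyclic group of order 32 has exactly one subgroup for each divisor of 32.
Divisors of 32: 1, 2, 4, 8, 16, 32.
So ℤ_32 has 6 subgroups.

6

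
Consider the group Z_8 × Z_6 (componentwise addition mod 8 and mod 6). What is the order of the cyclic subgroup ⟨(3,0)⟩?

8

The order of (3,0) in Z_8 × Z_6 is lcm(ord(3) in Z_8, ord(0) in Z_6).
ord(3) = 8 and ord(0) = 1, so |⟨(3,0)⟩| = lcm(8, 1) = 8.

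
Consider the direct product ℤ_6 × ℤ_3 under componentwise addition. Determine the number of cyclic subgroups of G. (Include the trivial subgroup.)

10

A cyclic subgroup of order d is generated by each of its φ(d) elements of order d, so the cyclic subgroups of order d number (#elements of order d)/φ(d).
Cyclic subgroups by order — order 1: 1; order 2: 1; order 3: 4; order 6: 4.
Total: 10.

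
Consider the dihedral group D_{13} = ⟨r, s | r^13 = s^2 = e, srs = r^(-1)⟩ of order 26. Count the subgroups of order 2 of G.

13

|G| = 26 and 2 | 26, so subgroups of order 2 are possible by Lagrange.
The subgroups of order 2 are: {e, r^10s}; {e, r^11s}; {e, r^12s}; {e, r^2s}; … (13 in all).
So G has 13 subgroups of order 2.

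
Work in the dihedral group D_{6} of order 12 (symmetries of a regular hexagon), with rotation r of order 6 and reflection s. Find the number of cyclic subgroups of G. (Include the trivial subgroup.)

10

A cyclic subgroup of order d is generated by each of its φ(d) elements of order d, so the cyclic subgroups of order d number (#elements of order d)/φ(d).
Cyclic subgroups by order — order 1: 1; order 2: 7; order 3: 1; order 6: 1.
Total: 10.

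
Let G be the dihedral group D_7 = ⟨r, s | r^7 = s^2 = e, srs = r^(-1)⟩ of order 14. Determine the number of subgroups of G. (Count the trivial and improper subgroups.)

10

|G| = 14, so by Lagrange every subgroup order divides 14. Divisors: 1, 2, 7, 14.
Subgroups by order — order 1: 1; order 2: 7; order 7: 1; order 14: 1.
Total: 1 + 7 + 1 + 1 = 10.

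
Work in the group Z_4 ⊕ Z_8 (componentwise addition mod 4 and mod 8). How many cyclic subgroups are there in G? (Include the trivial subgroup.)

A cyclic subgroup of order d is generated by each of its φ(d) elements of order d, so the cyclic subgroups of order d number (#elements of order d)/φ(d).
Cyclic subgroups by order — order 1: 1; order 2: 3; order 4: 6; order 8: 4.
Total: 14.

14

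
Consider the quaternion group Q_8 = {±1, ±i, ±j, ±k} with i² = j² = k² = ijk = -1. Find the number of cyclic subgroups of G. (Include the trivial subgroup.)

Each element a generates a cyclic subgroup ⟨a⟩; distinct elements may generate the same one (a cyclic group of order d has φ(d) generators).
Cyclic subgroups by order — order 1: 1; order 2: 1; order 4: 3.
Total: 5.

5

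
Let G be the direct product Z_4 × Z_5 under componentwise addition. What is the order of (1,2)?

20

The order of (1,2) in Z_4 × Z_5 is lcm(ord(1) in Z_4, ord(2) in Z_5).
ord(1) = 4 and ord(2) = 5, so |⟨(1,2)⟩| = lcm(4, 5) = 20.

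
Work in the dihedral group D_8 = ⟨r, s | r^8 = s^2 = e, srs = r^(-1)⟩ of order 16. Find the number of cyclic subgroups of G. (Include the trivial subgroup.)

A cyclic subgroup of order d is generated by each of its φ(d) elements of order d, so the cyclic subgroups of order d number (#elements of order d)/φ(d).
Cyclic subgroups by order — order 1: 1; order 2: 9; order 4: 1; order 8: 1.
Total: 12.

12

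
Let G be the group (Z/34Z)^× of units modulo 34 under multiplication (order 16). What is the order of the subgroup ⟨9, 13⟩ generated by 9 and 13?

|⟨9⟩| = 8 and |⟨13⟩| = 4, so |H| is a multiple of lcm(8, 4) = 8 and divides |G| = 16.
Closing under the operation: H = {1, 9, 13, 15, 19, 21, 25, 33}, so |H| = 8.

8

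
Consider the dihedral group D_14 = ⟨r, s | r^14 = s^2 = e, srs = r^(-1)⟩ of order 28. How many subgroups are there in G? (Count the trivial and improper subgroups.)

28

|G| = 28, so by Lagrange every subgroup order divides 28. Divisors: 1, 2, 4, 7, 14, 28.
Subgroups by order — order 1: 1; order 2: 15; order 4: 7; order 7: 1; order 14: 3; order 28: 1.
Total: 1 + 15 + 7 + 1 + 3 + 1 = 28.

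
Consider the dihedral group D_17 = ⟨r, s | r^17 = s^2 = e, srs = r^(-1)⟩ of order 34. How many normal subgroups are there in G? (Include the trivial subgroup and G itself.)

3

G has 20 subgroups. Checking conjugation-invariance by order — order 1: 1/1 normal; order 2: 0/17 normal; order 17: 1/1 normal; order 34: 1/1 normal.
Total normal subgroups: 3.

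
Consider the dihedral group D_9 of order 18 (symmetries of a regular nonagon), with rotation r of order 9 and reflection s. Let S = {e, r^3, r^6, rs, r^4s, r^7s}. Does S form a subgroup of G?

|S| = 6 divides |G| = 18, consistent with Lagrange.
S contains the identity, every element's inverse is in S, and S is closed under ·: it is a subgroup.

Yes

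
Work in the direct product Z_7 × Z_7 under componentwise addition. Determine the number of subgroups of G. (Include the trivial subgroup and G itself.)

10

|G| = 49, so by Lagrange every subgroup order divides 49. Divisors: 1, 7, 49.
Subgroups by order — order 1: 1; order 7: 8; order 49: 1.
Total: 1 + 8 + 1 = 10.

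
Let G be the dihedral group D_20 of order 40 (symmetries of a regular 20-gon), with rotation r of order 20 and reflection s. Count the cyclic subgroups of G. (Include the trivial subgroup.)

Each element a generates a cyclic subgroup ⟨a⟩; distinct elements may generate the same one (a cyclic group of order d has φ(d) generators).
Cyclic subgroups by order — order 1: 1; order 2: 21; order 4: 1; order 5: 1; order 10: 1; order 20: 1.
Total: 26.

26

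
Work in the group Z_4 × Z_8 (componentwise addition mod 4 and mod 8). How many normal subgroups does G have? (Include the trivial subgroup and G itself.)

22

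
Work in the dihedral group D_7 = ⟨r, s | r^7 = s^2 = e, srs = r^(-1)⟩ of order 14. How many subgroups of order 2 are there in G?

7

|G| = 14 and 2 | 14, so subgroups of order 2 are possible by Lagrange.
The subgroups of order 2 are: {e, r^2s}; {e, r^3s}; {e, r^4s}; {e, r^5s}; … (7 in all).
So G has 7 subgroups of order 2.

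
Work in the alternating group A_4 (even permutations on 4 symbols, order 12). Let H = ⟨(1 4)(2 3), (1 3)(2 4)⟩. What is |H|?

|⟨(1 4)(2 3)⟩| = 2 and |⟨(1 3)(2 4)⟩| = 2, so |H| is a multiple of lcm(2, 2) = 2 and divides |G| = 12.
Closing under the operation: H = {e, (1 2)(3 4), (1 3)(2 4), (1 4)(2 3)}, so |H| = 4.

4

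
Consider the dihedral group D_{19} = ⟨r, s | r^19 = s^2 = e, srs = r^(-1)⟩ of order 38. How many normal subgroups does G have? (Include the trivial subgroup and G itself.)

3

G has 22 subgroups. Checking conjugation-invariance by order — order 1: 1/1 normal; order 2: 0/19 normal; order 19: 1/1 normal; order 38: 1/1 normal.
Total normal subgroups: 3.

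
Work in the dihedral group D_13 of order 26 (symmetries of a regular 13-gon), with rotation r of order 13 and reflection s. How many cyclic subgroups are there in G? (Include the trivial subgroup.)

15

Group the elements of G by the cyclic subgroup they generate; each cyclic subgroup of order d accounts for φ(d) elements.
Cyclic subgroups by order — order 1: 1; order 2: 13; order 13: 1.
Total: 15.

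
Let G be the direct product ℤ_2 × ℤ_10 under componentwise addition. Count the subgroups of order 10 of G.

|G| = 20 and 10 | 20, so subgroups of order 10 are possible by Lagrange.
The subgroups of order 10 are: {(0,0), (0,1), (0,2), (0,3), (0,4), (0,5), (0,6), (0,7), (0,8), (0,9)}; {(0,0), (0,2), (0,4), (0,6), (0,8), (1,0), (1,2), (1,4), (1,6), (1,8)}; {(0,0), (0,2), (0,4), (0,6), (0,8), (1,1), (1,3), (1,5), (1,7), (1,9)}.
So G has 3 subgroups of order 10.

3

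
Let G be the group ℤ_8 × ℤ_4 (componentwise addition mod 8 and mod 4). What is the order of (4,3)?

The order of (4,3) in Z_8 × Z_4 is lcm(ord(4) in Z_8, ord(3) in Z_4).
ord(4) = 2 and ord(3) = 4, so |⟨(4,3)⟩| = lcm(2, 4) = 4.

4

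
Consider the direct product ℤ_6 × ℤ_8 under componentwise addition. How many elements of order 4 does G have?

4

An element (a,b) has order lcm(ord(a), ord(b)); count pairs with lcm equal to 4.
Enumerating gives 4 such elements.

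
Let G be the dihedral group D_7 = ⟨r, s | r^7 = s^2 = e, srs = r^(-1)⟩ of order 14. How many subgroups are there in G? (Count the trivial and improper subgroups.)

|G| = 14, so by Lagrange every subgroup order divides 14. Divisors: 1, 2, 7, 14.
Subgroups by order — order 1: 1; order 2: 7; order 7: 1; order 14: 1.
Total: 1 + 7 + 1 + 1 = 10.

10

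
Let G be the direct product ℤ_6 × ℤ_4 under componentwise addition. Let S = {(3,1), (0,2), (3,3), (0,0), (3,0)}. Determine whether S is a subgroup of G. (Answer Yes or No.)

|S| = 5 does not divide |G| = 24, so by Lagrange S is not a subgroup.

No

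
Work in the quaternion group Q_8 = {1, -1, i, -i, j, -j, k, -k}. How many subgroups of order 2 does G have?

1

|G| = 8 and 2 | 8, so subgroups of order 2 are possible by Lagrange.
The subgroups of order 2 are: {1, -1}.
So G has 1 subgroup of order 2.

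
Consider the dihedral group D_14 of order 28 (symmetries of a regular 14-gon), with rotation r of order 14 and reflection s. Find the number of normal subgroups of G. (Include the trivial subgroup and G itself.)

G has 28 subgroups. Checking conjugation-invariance by order — order 1: 1/1 normal; order 2: 1/15 normal; order 4: 0/7 normal; order 7: 1/1 normal; order 14: 3/3 normal; order 28: 1/1 normal.
Total normal subgroups: 7.

7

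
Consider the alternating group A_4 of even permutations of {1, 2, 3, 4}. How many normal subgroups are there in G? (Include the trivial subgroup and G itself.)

G has 10 subgroups. Checking conjugation-invariance by order — order 1: 1/1 normal; order 2: 0/3 normal; order 3: 0/4 normal; order 4: 1/1 normal; order 12: 1/1 normal.
Total normal subgroups: 3.

3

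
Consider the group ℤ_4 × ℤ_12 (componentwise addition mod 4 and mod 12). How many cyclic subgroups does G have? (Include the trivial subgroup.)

20

A cyclic subgroup of order d is generated by each of its φ(d) elements of order d, so the cyclic subgroups of order d number (#elements of order d)/φ(d).
Cyclic subgroups by order — order 1: 1; order 2: 3; order 3: 1; order 4: 6; order 6: 3; order 12: 6.
Total: 20.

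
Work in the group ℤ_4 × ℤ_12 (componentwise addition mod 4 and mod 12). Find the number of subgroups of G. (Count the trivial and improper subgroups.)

30

|G| = 48, so by Lagrange every subgroup order divides 48. Divisors: 1, 2, 3, 4, 6, 8, 12, 16, 24, 48.
Subgroups by order — order 1: 1; order 2: 3; order 3: 1; order 4: 7; order 6: 3; order 8: 3; order 12: 7; order 16: 1; order 24: 3; order 48: 1.
Total: 1 + 3 + 1 + 7 + 3 + 3 + 7 + 1 + 3 + 1 = 30.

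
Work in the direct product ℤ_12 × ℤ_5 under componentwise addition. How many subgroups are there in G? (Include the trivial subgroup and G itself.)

12

|G| = 60, so by Lagrange every subgroup order divides 60. Divisors: 1, 2, 3, 4, 5, 6, 10, 12, 15, 20, 30, 60.
Subgroups by order — order 1: 1; order 2: 1; order 3: 1; order 4: 1; order 5: 1; order 6: 1; order 10: 1; order 12: 1; order 15: 1; order 20: 1; order 30: 1; order 60: 1.
Total: 1 + 1 + 1 + 1 + 1 + 1 + 1 + 1 + 1 + 1 + 1 + 1 = 12.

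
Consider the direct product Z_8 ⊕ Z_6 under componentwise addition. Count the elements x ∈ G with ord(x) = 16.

0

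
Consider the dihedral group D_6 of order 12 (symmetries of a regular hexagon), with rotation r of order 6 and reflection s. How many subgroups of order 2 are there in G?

7

|G| = 12 and 2 | 12, so subgroups of order 2 are possible by Lagrange.
The subgroups of order 2 are: {e, r^2s}; {e, r^3}; {e, r^3s}; {e, r^4s}; … (7 in all).
So G has 7 subgroups of order 2.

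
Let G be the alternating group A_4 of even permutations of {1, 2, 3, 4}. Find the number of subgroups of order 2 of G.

|G| = 12 and 2 | 12, so subgroups of order 2 are possible by Lagrange.
The subgroups of order 2 are: {e, (1 2)(3 4)}; {e, (1 3)(2 4)}; {e, (1 4)(2 3)}.
So G has 3 subgroups of order 2.

3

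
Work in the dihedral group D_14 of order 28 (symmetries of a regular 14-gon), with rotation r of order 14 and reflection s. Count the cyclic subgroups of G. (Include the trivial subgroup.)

18

Group the elements of G by the cyclic subgroup they generate; each cyclic subgroup of order d accounts for φ(d) elements.
Cyclic subgroups by order — order 1: 1; order 2: 15; order 7: 1; order 14: 1.
Total: 18.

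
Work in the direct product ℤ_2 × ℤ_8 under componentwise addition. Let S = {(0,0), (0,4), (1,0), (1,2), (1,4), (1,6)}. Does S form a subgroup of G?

|S| = 6 does not divide |G| = 16, so by Lagrange S is not a subgroup.

No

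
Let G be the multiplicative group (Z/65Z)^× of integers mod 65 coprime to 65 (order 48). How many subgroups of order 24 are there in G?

3

|G| = 48 and 24 | 48, so subgroups of order 24 are possible by Lagrange.
The subgroups of order 24 are: {1, 4, 6, 9, 11, 14, 16, 19, 21, 24, 29, 31, 34, 36, 41, 44, 46, 49, 51, 54, 56, 59, 61, 64}; {1, 3, 4, 9, 12, 14, 16, 17, 22, 23, 27, 29, 36, 38, 42, 43, 48, 49, 51, 53, 56, 61, 62, 64}; {1, 2, 4, 7, 8, 9, 14, 16, 18, 28, 29, 32, 33, 36, 37, 47, 49, 51, 56, 57, 58, 61, 63, 64}.
So G has 3 subgroups of order 24.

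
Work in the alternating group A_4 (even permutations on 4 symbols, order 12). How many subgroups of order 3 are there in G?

4

|G| = 12 and 3 | 12, so subgroups of order 3 are possible by Lagrange.
The subgroups of order 3 are: {e, (1 2 3), (1 3 2)}; {e, (1 2 4), (1 4 2)}; {e, (1 3 4), (1 4 3)}; {e, (2 3 4), (2 4 3)}.
So G has 4 subgroups of order 3.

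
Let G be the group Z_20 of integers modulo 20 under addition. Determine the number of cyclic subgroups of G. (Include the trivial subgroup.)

Each element a generates a cyclic subgroup ⟨a⟩; distinct elements may generate the same one (a cyclic group of order d has φ(d) generators).
Cyclic subgroups by order — order 1: 1; order 2: 1; order 4: 1; order 5: 1; order 10: 1; order 20: 1.
Total: 6.

6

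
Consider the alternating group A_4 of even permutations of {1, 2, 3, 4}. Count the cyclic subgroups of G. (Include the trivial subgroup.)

8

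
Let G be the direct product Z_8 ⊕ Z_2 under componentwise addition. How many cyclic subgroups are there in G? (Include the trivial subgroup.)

8

Group the elements of G by the cyclic subgroup they generate; each cyclic subgroup of order d accounts for φ(d) elements.
Cyclic subgroups by order — order 1: 1; order 2: 3; order 4: 2; order 8: 2.
Total: 8.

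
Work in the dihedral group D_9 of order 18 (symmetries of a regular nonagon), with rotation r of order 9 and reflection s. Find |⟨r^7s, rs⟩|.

6

|⟨r^7s⟩| = 2 and |⟨rs⟩| = 2, so |H| is a multiple of lcm(2, 2) = 2 and divides |G| = 18.
Closing under the operation: H = {e, r^3, r^6, rs, r^4s, r^7s}, so |H| = 6.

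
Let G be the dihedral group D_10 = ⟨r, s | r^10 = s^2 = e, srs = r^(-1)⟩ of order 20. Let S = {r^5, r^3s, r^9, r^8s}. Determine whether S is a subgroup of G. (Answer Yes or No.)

No

The identity e ∉ S, so S is not a subgroup.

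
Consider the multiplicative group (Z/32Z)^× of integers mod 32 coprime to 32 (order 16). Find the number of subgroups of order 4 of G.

3

|G| = 16 and 4 | 16, so subgroups of order 4 are possible by Lagrange.
The subgroups of order 4 are: {1, 15, 17, 31}; {1, 7, 17, 23}; {1, 9, 17, 25}.
So G has 3 subgroups of order 4.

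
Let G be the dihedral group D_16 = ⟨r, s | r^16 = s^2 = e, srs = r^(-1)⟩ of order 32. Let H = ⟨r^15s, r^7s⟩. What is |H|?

|⟨r^15s⟩| = 2 and |⟨r^7s⟩| = 2, so |H| is a multiple of lcm(2, 2) = 2 and divides |G| = 32.
Closing under the operation: H = {e, r^8, r^7s, r^15s}, so |H| = 4.

4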